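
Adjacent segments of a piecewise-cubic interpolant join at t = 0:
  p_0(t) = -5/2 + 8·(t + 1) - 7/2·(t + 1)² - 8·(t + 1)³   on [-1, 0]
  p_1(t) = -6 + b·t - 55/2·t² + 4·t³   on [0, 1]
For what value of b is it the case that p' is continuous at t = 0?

-23

p_0'(t) = 8 - 7·(t + 1) - 24·(t + 1)², so p_0'(0) = -23. On the right, p_1'(0) = b, so b = -23.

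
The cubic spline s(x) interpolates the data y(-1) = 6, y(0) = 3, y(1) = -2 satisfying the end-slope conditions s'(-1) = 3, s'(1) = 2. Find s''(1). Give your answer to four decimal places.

Write M_i for s''(x_i). With h_i = 1, 1 and divided differences Δ_i = -3, -5, the continuity of s' gives the tridiagonal system
  1·M_0 + 4·M_1 + 1·M_2 = 6(Δ_1 - Δ_0) = -12
Clamped end conditions give two more equations: 2h_0·M_0 + h_0·M_1 = 6(Δ_0 - s'(-1)) = -36 and h_1·M_1 + 2h_1·M_2 = 6(s'(1) - Δ_1) = 42.
Solving the tridiagonal system: M_0 = -31/2, M_1 = -5, M_2 = 47/2.

23.5000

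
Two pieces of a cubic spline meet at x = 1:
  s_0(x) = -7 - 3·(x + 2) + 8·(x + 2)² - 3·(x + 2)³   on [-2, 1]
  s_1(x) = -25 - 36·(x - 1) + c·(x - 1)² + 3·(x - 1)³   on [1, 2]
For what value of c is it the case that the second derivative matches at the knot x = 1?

s_0''(x) = 16 - 18·(x + 2), so s_0''(1) = -38. On the right, s_1''(1) = 2c, so c = -19.

-19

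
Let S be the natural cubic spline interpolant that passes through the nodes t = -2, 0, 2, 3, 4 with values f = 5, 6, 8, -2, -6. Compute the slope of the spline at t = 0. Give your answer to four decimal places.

3.1548

Put M_i = S'' at the i-th knot. Here h = (2, 2, 1, 1) and Δ = (1/2, 1, -10, -4), so the interior equations h_(i-1)·M_(i-1) + 2(h_(i-1)+h_i)·M_i + h_i·M_(i+1) = 6(Δ_i − Δ_(i-1)) read
  2·M_0 + 8·M_1 + 2·M_2 = 6(Δ_1 - Δ_0) = 3
  2·M_1 + 6·M_2 + 1·M_3 = 6(Δ_2 - Δ_1) = -66
  1·M_2 + 4·M_3 + 1·M_4 = 6(Δ_3 - Δ_2) = 36
Natural end conditions: M_0 = M_4 = 0.
Forward elimination and back-substitution give M_0 = 0, M_1 = 223/56, M_2 = -101/7, M_3 = 353/28, M_4 = 0.
On [0, 2], S'(t) = b_1 + 2c_1·t + 3d_1·t² with b_1 = Δ_1 - h_1(2M_1 + M_2)/6 = 265/84, c_1 = M_1/2 = 223/112, d_1 = (M_2 - M_1)/(6h_1) = -1031/672. So S'(0) = 265/84.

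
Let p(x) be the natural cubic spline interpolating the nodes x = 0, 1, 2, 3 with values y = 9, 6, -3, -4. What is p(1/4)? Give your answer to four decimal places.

With σ_i denoting the second derivative at x_i, h_i = 1, 1, 1, and Δ_i = (y_(i+1) − y_i)/h_i = -3, -9, -1:
  1·σ_0 + 4·σ_1 + 1·σ_2 = 6(Δ_1 - Δ_0) = -36
  1·σ_1 + 4·σ_2 + 1·σ_3 = 6(Δ_2 - Δ_1) = 48
Natural end conditions: σ_0 = σ_3 = 0.
Forward elimination and back-substitution give σ_0 = 0, σ_1 = -64/5, σ_2 = 76/5, σ_3 = 0.
On [0, 1], p(x) = 9 - 13/15·x + 0·x² - 32/15·x³.
With x = 1/4: p(1/4) = 35/4.

8.7500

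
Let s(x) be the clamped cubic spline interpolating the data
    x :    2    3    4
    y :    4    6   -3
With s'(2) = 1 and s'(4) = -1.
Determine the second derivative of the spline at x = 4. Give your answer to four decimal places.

Write M_i for s''(x_i). With h_i = 1, 1 and divided differences Δ_i = 2, -9, the continuity of s' gives the tridiagonal system
  1·M_0 + 4·M_1 + 1·M_2 = 6(Δ_1 - Δ_0) = -66
Clamped end conditions give two more equations: 2h_0·M_0 + h_0·M_1 = 6(Δ_0 - s'(2)) = 6 and h_1·M_1 + 2h_1·M_2 = 6(s'(4) - Δ_1) = 48.
Hence M_0 = 37/2, M_1 = -31, M_2 = 79/2.

39.5000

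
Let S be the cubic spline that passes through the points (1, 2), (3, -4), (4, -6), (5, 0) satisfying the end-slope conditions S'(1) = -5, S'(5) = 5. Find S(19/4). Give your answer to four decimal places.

-1.5170

With m_i denoting the second derivative at x_i, h_i = 2, 1, 1, and Δ_i = (y_(i+1) − y_i)/h_i = -3, -2, 6:
  2·m_0 + 6·m_1 + 1·m_2 = 6(Δ_1 - Δ_0) = 6
  1·m_1 + 4·m_2 + 1·m_3 = 6(Δ_2 - Δ_1) = 48
Clamped end conditions give two more equations: 2h_0·m_0 + h_0·m_1 = 6(Δ_0 - S'(1)) = 12 and h_2·m_2 + 2h_2·m_3 = 6(S'(5) - Δ_2) = -6.
Hence m_0 = 50/11, m_1 = -34/11, m_2 = 170/11, m_3 = -118/11.
On [4, 5], S(x) = -6 + 29/11·(x - 4) + 85/11·(x - 4)² - 48/11·(x - 4)³.
With (x - 4) = 3/4: S(19/4) = -267/176.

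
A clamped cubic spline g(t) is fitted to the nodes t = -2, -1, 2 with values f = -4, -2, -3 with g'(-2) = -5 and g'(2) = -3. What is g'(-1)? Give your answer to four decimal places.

4.3750

Write m_i for g''(x_i). With h_i = 1, 3 and divided differences Δ_i = 2, -1/3, the continuity of g' gives the tridiagonal system
  1·m_0 + 8·m_1 + 3·m_2 = 6(Δ_1 - Δ_0) = -14
Clamped end conditions give two more equations: 2h_0·m_0 + h_0·m_1 = 6(Δ_0 - g'(-2)) = 42 and h_1·m_1 + 2h_1·m_2 = 6(g'(2) - Δ_1) = -16.
Hence m_0 = 93/4, m_1 = -9/2, m_2 = -5/12.
On [-1, 2], g'(t) = b_1 + 2c_1·(t + 1) + 3d_1·(t + 1)² with b_1 = Δ_1 - h_1(2m_1 + m_2)/6 = 35/8, c_1 = m_1/2 = -9/4, d_1 = (m_2 - m_1)/(6h_1) = 49/216. So g'(-1) = 35/8.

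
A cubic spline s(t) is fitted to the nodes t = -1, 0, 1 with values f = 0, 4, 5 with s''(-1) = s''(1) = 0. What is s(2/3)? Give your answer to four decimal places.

4.8889

With σ_i denoting the second derivative at x_i, h_i = 1, 1, and Δ_i = (y_(i+1) − y_i)/h_i = 4, 1:
  1·σ_0 + 4·σ_1 + 1·σ_2 = 6(Δ_1 - Δ_0) = -18
Natural end conditions: σ_0 = σ_2 = 0.
Solving the tridiagonal system: σ_0 = 0, σ_1 = -9/2, σ_2 = 0.
On [0, 1], s(t) = 4 + 5/2·t - 9/4·t² + 3/4·t³.
With t = 2/3: s(2/3) = 44/9.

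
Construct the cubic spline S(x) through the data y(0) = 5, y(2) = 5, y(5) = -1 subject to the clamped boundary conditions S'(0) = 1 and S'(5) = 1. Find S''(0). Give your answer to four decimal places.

-0.3000

Write M_i for S''(x_i). With h_i = 2, 3 and divided differences Δ_i = 0, -2, the continuity of S' gives the tridiagonal system
  2·M_0 + 10·M_1 + 3·M_2 = 6(Δ_1 - Δ_0) = -12
Clamped end conditions give two more equations: 2h_0·M_0 + h_0·M_1 = 6(Δ_0 - S'(0)) = -6 and h_1·M_1 + 2h_1·M_2 = 6(S'(5) - Δ_1) = 18.
Solving the tridiagonal system: M_0 = -3/10, M_1 = -12/5, M_2 = 21/5.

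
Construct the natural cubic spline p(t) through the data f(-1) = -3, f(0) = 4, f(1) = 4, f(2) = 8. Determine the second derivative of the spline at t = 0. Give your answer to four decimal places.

With M_i denoting the second derivative at x_i, h_i = 1, 1, 1, and Δ_i = (y_(i+1) − y_i)/h_i = 7, 0, 4:
  1·M_0 + 4·M_1 + 1·M_2 = 6(Δ_1 - Δ_0) = -42
  1·M_1 + 4·M_2 + 1·M_3 = 6(Δ_2 - Δ_1) = 24
Natural end conditions: M_0 = M_3 = 0.
Hence M_0 = 0, M_1 = -64/5, M_2 = 46/5, M_3 = 0.

-12.8000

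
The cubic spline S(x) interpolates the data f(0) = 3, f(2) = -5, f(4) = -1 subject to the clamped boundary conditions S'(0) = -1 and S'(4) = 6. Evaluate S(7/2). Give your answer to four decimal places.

-3.5703

Write m_i for S''(x_i). With h_i = 2, 2 and divided differences Δ_i = -4, 2, the continuity of S' gives the tridiagonal system
  2·m_0 + 8·m_1 + 2·m_2 = 6(Δ_1 - Δ_0) = 36
Clamped end conditions give two more equations: 2h_0·m_0 + h_0·m_1 = 6(Δ_0 - S'(0)) = -18 and h_1·m_1 + 2h_1·m_2 = 6(S'(4) - Δ_1) = 24.
Solving: m_0 = -29/4, m_1 = 11/2, m_2 = 13/4.
On [2, 4], S(x) = -5 - 11/4·(x - 2) + 11/4·(x - 2)² - 3/16·(x - 2)³.
With (x - 2) = 3/2: S(7/2) = -457/128.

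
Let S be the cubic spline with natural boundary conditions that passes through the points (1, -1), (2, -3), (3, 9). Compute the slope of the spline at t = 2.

Let m_i = S''(x_i). Step sizes h_i = 1, 1; slopes of the chords Δ_i = (y_(i+1) - y_i)/h_i = -2, 12.
  1·m_0 + 4·m_1 + 1·m_2 = 6(Δ_1 - Δ_0) = 84
Natural end conditions: m_0 = m_2 = 0.
Hence m_0 = 0, m_1 = 21, m_2 = 0.
On [2, 3], S'(t) = b_1 + 2c_1·(t - 2) + 3d_1·(t - 2)² with b_1 = Δ_1 - h_1(2m_1 + m_2)/6 = 5, c_1 = m_1/2 = 21/2, d_1 = (m_2 - m_1)/(6h_1) = -7/2. So S'(2) = 5.

5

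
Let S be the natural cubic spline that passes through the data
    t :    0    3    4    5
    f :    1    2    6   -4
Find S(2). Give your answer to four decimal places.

With M_i denoting the second derivative at x_i, h_i = 3, 1, 1, and Δ_i = (y_(i+1) − y_i)/h_i = 1/3, 4, -10:
  3·M_0 + 8·M_1 + 1·M_2 = 6(Δ_1 - Δ_0) = 22
  1·M_1 + 4·M_2 + 1·M_3 = 6(Δ_2 - Δ_1) = -84
Natural end conditions: M_0 = M_3 = 0.
Hence M_0 = 0, M_1 = 172/31, M_2 = -694/31, M_3 = 0.
On [0, 3], S(t) = 1 - 227/93·t + 0·t² + 86/279·t³.
With t = 2: S(2) = -395/279.

-1.4158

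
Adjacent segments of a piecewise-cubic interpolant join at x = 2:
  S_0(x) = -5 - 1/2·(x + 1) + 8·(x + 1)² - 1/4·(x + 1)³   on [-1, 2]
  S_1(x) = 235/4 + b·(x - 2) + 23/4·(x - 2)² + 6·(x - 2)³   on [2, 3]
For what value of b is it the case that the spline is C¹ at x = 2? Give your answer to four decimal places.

40.7500

S_0'(x) = -1/2 + 16·(x + 1) - 3/4·(x + 1)², so S_0'(2) = 163/4. On the right, S_1'(2) = b, so b = 163/4.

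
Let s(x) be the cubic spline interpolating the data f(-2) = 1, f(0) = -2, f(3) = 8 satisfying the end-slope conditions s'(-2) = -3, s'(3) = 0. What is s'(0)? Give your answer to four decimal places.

With m_i denoting the second derivative at x_i, h_i = 2, 3, and Δ_i = (y_(i+1) − y_i)/h_i = -3/2, 10/3:
  2·m_0 + 10·m_1 + 3·m_2 = 6(Δ_1 - Δ_0) = 29
Clamped end conditions give two more equations: 2h_0·m_0 + h_0·m_1 = 6(Δ_0 - s'(-2)) = 9 and h_1·m_1 + 2h_1·m_2 = 6(s'(3) - Δ_1) = -20.
Forward elimination and back-substitution give m_0 = -1/20, m_1 = 23/5, m_2 = -169/30.
On [0, 3], s'(x) = b_1 + 2c_1·x + 3d_1·x² with b_1 = Δ_1 - h_1(2m_1 + m_2)/6 = 31/20, c_1 = m_1/2 = 23/10, d_1 = (m_2 - m_1)/(6h_1) = -307/540. So s'(0) = 31/20.

1.5500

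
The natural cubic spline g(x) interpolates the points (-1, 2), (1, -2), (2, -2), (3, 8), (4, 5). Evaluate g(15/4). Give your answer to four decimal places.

Let m_i = g''(x_i). Step sizes h_i = 2, 1, 1, 1; slopes of the chords Δ_i = (y_(i+1) - y_i)/h_i = -2, 0, 10, -3.
  2·m_0 + 6·m_1 + 1·m_2 = 6(Δ_1 - Δ_0) = 12
  1·m_1 + 4·m_2 + 1·m_3 = 6(Δ_2 - Δ_1) = 60
  1·m_2 + 4·m_3 + 1·m_4 = 6(Δ_3 - Δ_2) = -78
Natural end conditions: m_0 = m_4 = 0.
Forward elimination and back-substitution give m_0 = 0, m_1 = -69/43, m_2 = 930/43, m_3 = -1071/43, m_4 = 0.
On [3, 4], g(x) = 8 + 228/43·(x - 3) - 1071/86·(x - 3)² + 357/86·(x - 3)³.
With (x - 3) = 3/4: g(15/4) = 37003/5504.

6.7229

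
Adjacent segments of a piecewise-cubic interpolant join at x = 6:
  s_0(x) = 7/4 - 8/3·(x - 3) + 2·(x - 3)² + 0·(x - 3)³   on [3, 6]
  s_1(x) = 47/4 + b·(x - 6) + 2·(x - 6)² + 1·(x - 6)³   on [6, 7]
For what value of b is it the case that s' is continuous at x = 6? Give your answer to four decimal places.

s_0'(x) = -8/3 + 4·(x - 3) + 0·(x - 3)², so s_0'(6) = 28/3. On the right, s_1'(6) = b, so b = 28/3.

9.3333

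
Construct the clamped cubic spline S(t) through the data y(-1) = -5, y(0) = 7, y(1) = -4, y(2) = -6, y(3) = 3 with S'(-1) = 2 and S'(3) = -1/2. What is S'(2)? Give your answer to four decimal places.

8.5625

Put σ_i = S'' at the i-th knot. Here h = (1, 1, 1, 1) and Δ = (12, -11, -2, 9), so the interior equations h_(i-1)·σ_(i-1) + 2(h_(i-1)+h_i)·σ_i + h_i·σ_(i+1) = 6(Δ_i − Δ_(i-1)) read
  1·σ_0 + 4·σ_1 + 1·σ_2 = 6(Δ_1 - Δ_0) = -138
  1·σ_1 + 4·σ_2 + 1·σ_3 = 6(Δ_2 - Δ_1) = 54
  1·σ_2 + 4·σ_3 + 1·σ_4 = 6(Δ_3 - Δ_2) = 66
Clamped end conditions give two more equations: 2h_0·σ_0 + h_0·σ_1 = 6(Δ_0 - S'(-1)) = 60 and h_3·σ_3 + 2h_3·σ_4 = 6(S'(3) - Δ_3) = -57.
Forward elimination and back-substitution give σ_0 = 457/8, σ_1 = -217/4, σ_2 = 175/8, σ_3 = 83/4, σ_4 = -311/8.
On [2, 3], S'(t) = b_3 + 2c_3·(t - 2) + 3d_3·(t - 2)² with b_3 = Δ_3 - h_3(2σ_3 + σ_4)/6 = 137/16, c_3 = σ_3/2 = 83/8, d_3 = (σ_4 - σ_3)/(6h_3) = -159/16. So S'(2) = 137/16.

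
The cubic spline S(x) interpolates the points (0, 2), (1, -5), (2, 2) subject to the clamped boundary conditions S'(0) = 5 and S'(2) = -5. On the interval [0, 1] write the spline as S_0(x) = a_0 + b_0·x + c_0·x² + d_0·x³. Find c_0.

-31

With M_i denoting the second derivative at x_i, h_i = 1, 1, and Δ_i = (y_(i+1) − y_i)/h_i = -7, 7:
  1·M_0 + 4·M_1 + 1·M_2 = 6(Δ_1 - Δ_0) = 84
Clamped end conditions give two more equations: 2h_0·M_0 + h_0·M_1 = 6(Δ_0 - S'(0)) = -72 and h_1·M_1 + 2h_1·M_2 = 6(S'(2) - Δ_1) = -72.
Forward elimination and back-substitution give M_0 = -62, M_1 = 52, M_2 = -62.
On [0, 1], with S_0(x) = a_0 + b_0·x + c_0·x² + d_0·x³: c_0 = M_0/2 = -31, d_0 = (M_1 - M_0)/(6h_0) = 19, b_0 = Δ_0 - h_0(2M_0 + M_1)/6 = 5.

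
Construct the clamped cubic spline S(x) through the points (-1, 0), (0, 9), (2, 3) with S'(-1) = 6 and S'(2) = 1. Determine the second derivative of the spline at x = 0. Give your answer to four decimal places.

-20.6667

Put M_i = S'' at the i-th knot. Here h = (1, 2) and Δ = (9, -3), so the interior equations h_(i-1)·M_(i-1) + 2(h_(i-1)+h_i)·M_i + h_i·M_(i+1) = 6(Δ_i − Δ_(i-1)) read
  1·M_0 + 6·M_1 + 2·M_2 = 6(Δ_1 - Δ_0) = -72
Clamped end conditions give two more equations: 2h_0·M_0 + h_0·M_1 = 6(Δ_0 - S'(-1)) = 18 and h_1·M_1 + 2h_1·M_2 = 6(S'(2) - Δ_1) = 24.
Solving: M_0 = 58/3, M_1 = -62/3, M_2 = 49/3.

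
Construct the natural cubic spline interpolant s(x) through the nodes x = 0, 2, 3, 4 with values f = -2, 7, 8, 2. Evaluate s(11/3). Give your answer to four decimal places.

Let M_i = s''(x_i). Step sizes h_i = 2, 1, 1; slopes of the chords Δ_i = (y_(i+1) - y_i)/h_i = 9/2, 1, -6.
  2·M_0 + 6·M_1 + 1·M_2 = 6(Δ_1 - Δ_0) = -21
  1·M_1 + 4·M_2 + 1·M_3 = 6(Δ_2 - Δ_1) = -42
Natural end conditions: M_0 = M_3 = 0.
Forward elimination and back-substitution give M_0 = 0, M_1 = -42/23, M_2 = -231/23, M_3 = 0.
On [3, 4], s(x) = 8 - 61/23·(x - 3) - 231/46·(x - 3)² + 77/46·(x - 3)³.
With (x - 3) = 2/3: s(11/3) = 2792/621.

4.4960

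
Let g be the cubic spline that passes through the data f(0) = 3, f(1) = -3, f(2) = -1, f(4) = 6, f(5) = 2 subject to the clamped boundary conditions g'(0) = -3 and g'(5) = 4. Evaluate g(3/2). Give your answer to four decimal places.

-3.1772

Put σ_i = g'' at the i-th knot. Here h = (1, 1, 2, 1) and Δ = (-6, 2, 7/2, -4), so the interior equations h_(i-1)·σ_(i-1) + 2(h_(i-1)+h_i)·σ_i + h_i·σ_(i+1) = 6(Δ_i − Δ_(i-1)) read
  1·σ_0 + 4·σ_1 + 1·σ_2 = 6(Δ_1 - Δ_0) = 48
  1·σ_1 + 6·σ_2 + 2·σ_3 = 6(Δ_2 - Δ_1) = 9
  2·σ_2 + 6·σ_3 + 1·σ_4 = 6(Δ_3 - Δ_2) = -45
Clamped end conditions give two more equations: 2h_0·σ_0 + h_0·σ_1 = 6(Δ_0 - g'(0)) = -18 and h_3·σ_3 + 2h_3·σ_4 = 6(g'(5) - Δ_3) = 48.
Solving: σ_0 = -2129/128, σ_1 = 977/64, σ_2 = 457/128, σ_3 = -443/32, σ_4 = 1979/64.
On [1, 2], g(x) = -3 - 943/256·(x - 1) + 977/128·(x - 1)² - 499/256·(x - 1)³.
With (x - 1) = 1/2: g(3/2) = -6507/2048.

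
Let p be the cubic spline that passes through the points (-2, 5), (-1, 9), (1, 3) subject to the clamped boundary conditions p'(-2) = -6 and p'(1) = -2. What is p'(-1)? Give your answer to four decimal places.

Let σ_i = p''(x_i). Step sizes h_i = 1, 2; slopes of the chords Δ_i = (y_(i+1) - y_i)/h_i = 4, -3.
  1·σ_0 + 6·σ_1 + 2·σ_2 = 6(Δ_1 - Δ_0) = -42
Clamped end conditions give two more equations: 2h_0·σ_0 + h_0·σ_1 = 6(Δ_0 - p'(-2)) = 60 and h_1·σ_1 + 2h_1·σ_2 = 6(p'(1) - Δ_1) = 6.
Hence σ_0 = 115/3, σ_1 = -50/3, σ_2 = 59/6.
On [-1, 1], p'(x) = b_1 + 2c_1·(x + 1) + 3d_1·(x + 1)² with b_1 = Δ_1 - h_1(2σ_1 + σ_2)/6 = 29/6, c_1 = σ_1/2 = -25/3, d_1 = (σ_2 - σ_1)/(6h_1) = 53/24. So p'(-1) = 29/6.

4.8333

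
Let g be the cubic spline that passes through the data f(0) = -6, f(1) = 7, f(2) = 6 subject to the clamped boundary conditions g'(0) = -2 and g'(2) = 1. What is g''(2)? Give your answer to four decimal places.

With σ_i denoting the second derivative at x_i, h_i = 1, 1, and Δ_i = (y_(i+1) − y_i)/h_i = 13, -1:
  1·σ_0 + 4·σ_1 + 1·σ_2 = 6(Δ_1 - Δ_0) = -84
Clamped end conditions give two more equations: 2h_0·σ_0 + h_0·σ_1 = 6(Δ_0 - g'(0)) = 90 and h_1·σ_1 + 2h_1·σ_2 = 6(g'(2) - Δ_1) = 12.
Solving: σ_0 = 135/2, σ_1 = -45, σ_2 = 57/2.

28.5000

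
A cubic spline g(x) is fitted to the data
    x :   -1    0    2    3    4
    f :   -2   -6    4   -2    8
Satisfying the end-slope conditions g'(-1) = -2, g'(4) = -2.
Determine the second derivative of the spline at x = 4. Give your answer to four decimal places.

Put M_i = g'' at the i-th knot. Here h = (1, 2, 1, 1) and Δ = (-4, 5, -6, 10), so the interior equations h_(i-1)·M_(i-1) + 2(h_(i-1)+h_i)·M_i + h_i·M_(i+1) = 6(Δ_i − Δ_(i-1)) read
  1·M_0 + 6·M_1 + 2·M_2 = 6(Δ_1 - Δ_0) = 54
  2·M_1 + 6·M_2 + 1·M_3 = 6(Δ_2 - Δ_1) = -66
  1·M_2 + 4·M_3 + 1·M_4 = 6(Δ_3 - Δ_2) = 96
Clamped end conditions give two more equations: 2h_0·M_0 + h_0·M_1 = 6(Δ_0 - g'(-1)) = -12 and h_3·M_3 + 2h_3·M_4 = 6(g'(4) - Δ_3) = -72.
Forward elimination and back-substitution give M_0 = -513/32, M_1 = 321/16, M_2 = -1611/64, M_3 = 1437/32, M_4 = -3741/64.

-58.4531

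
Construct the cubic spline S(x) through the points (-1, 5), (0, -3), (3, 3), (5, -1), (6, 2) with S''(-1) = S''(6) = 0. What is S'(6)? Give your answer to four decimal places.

4.2157

Put M_i = S'' at the i-th knot. Here h = (1, 3, 2, 1) and Δ = (-8, 2, -2, 3), so the interior equations h_(i-1)·M_(i-1) + 2(h_(i-1)+h_i)·M_i + h_i·M_(i+1) = 6(Δ_i − Δ_(i-1)) read
  1·M_0 + 8·M_1 + 3·M_2 = 6(Δ_1 - Δ_0) = 60
  3·M_1 + 10·M_2 + 2·M_3 = 6(Δ_2 - Δ_1) = -24
  2·M_2 + 6·M_3 + 1·M_4 = 6(Δ_3 - Δ_2) = 30
Natural end conditions: M_0 = M_4 = 0.
Solving: M_0 = 0, M_1 = 1986/197, M_2 = -1356/197, M_3 = 1437/197, M_4 = 0.
On [5, 6], S'(x) = b_3 + 2c_3·(x - 5) + 3d_3·(x - 5)² with b_3 = Δ_3 - h_3(2M_3 + M_4)/6 = 112/197, c_3 = M_3/2 = 1437/394, d_3 = (M_4 - M_3)/(6h_3) = -479/394. So S'(6) = 1661/394.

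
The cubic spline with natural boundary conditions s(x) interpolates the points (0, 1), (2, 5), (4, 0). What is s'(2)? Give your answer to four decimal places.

-0.2500

Put m_i = s'' at the i-th knot. Here h = (2, 2) and Δ = (2, -5/2), so the interior equations h_(i-1)·m_(i-1) + 2(h_(i-1)+h_i)·m_i + h_i·m_(i+1) = 6(Δ_i − Δ_(i-1)) read
  2·m_0 + 8·m_1 + 2·m_2 = 6(Δ_1 - Δ_0) = -27
Natural end conditions: m_0 = m_2 = 0.
Forward elimination and back-substitution give m_0 = 0, m_1 = -27/8, m_2 = 0.
On [2, 4], s'(x) = b_1 + 2c_1·(x - 2) + 3d_1·(x - 2)² with b_1 = Δ_1 - h_1(2m_1 + m_2)/6 = -1/4, c_1 = m_1/2 = -27/16, d_1 = (m_2 - m_1)/(6h_1) = 9/32. So s'(2) = -1/4.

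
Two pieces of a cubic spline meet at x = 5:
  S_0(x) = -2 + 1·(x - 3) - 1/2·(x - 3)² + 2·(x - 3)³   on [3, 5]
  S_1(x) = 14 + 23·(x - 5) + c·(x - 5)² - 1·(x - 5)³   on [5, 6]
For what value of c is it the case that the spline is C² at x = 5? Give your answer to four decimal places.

S_0''(x) = -1 + 12·(x - 3), so S_0''(5) = 23. On the right, S_1''(5) = 2c, so c = 23/2.

11.5000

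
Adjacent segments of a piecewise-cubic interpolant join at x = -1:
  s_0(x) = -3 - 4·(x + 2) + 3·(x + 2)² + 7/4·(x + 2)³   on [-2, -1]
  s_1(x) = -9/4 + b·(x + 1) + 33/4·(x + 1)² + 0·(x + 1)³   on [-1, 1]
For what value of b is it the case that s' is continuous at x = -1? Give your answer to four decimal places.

s_0'(x) = -4 + 6·(x + 2) + 21/4·(x + 2)², so s_0'(-1) = 29/4. On the right, s_1'(-1) = b, so b = 29/4.

7.2500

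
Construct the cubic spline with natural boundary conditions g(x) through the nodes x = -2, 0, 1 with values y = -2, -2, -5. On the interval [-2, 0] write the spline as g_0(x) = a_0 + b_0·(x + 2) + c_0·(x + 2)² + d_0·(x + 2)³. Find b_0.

1

With m_i denoting the second derivative at x_i, h_i = 2, 1, and Δ_i = (y_(i+1) − y_i)/h_i = 0, -3:
  2·m_0 + 6·m_1 + 1·m_2 = 6(Δ_1 - Δ_0) = -18
Natural end conditions: m_0 = m_2 = 0.
Solving the tridiagonal system: m_0 = 0, m_1 = -3, m_2 = 0.
On [-2, 0], with g_0(x) = a_0 + b_0·(x + 2) + c_0·(x + 2)² + d_0·(x + 2)³: c_0 = m_0/2 = 0, d_0 = (m_1 - m_0)/(6h_0) = -1/4, b_0 = Δ_0 - h_0(2m_0 + m_1)/6 = 1.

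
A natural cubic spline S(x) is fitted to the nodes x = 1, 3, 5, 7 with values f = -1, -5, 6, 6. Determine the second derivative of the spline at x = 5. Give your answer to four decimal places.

Put σ_i = S'' at the i-th knot. Here h = (2, 2, 2) and Δ = (-2, 11/2, 0), so the interior equations h_(i-1)·σ_(i-1) + 2(h_(i-1)+h_i)·σ_i + h_i·σ_(i+1) = 6(Δ_i − Δ_(i-1)) read
  2·σ_0 + 8·σ_1 + 2·σ_2 = 6(Δ_1 - Δ_0) = 45
  2·σ_1 + 8·σ_2 + 2·σ_3 = 6(Δ_2 - Δ_1) = -33
Natural end conditions: σ_0 = σ_3 = 0.
Hence σ_0 = 0, σ_1 = 71/10, σ_2 = -59/10, σ_3 = 0.

-5.9000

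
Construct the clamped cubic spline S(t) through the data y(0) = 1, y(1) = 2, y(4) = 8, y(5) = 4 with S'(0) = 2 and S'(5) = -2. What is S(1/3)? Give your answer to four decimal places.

1.4427

Put M_i = S'' at the i-th knot. Here h = (1, 3, 1) and Δ = (1, 2, -4), so the interior equations h_(i-1)·M_(i-1) + 2(h_(i-1)+h_i)·M_i + h_i·M_(i+1) = 6(Δ_i − Δ_(i-1)) read
  1·M_0 + 8·M_1 + 3·M_2 = 6(Δ_1 - Δ_0) = 6
  3·M_1 + 8·M_2 + 1·M_3 = 6(Δ_2 - Δ_1) = -36
Clamped end conditions give two more equations: 2h_0·M_0 + h_0·M_1 = 6(Δ_0 - S'(0)) = -6 and h_2·M_2 + 2h_2·M_3 = 6(S'(5) - Δ_2) = 12.
Hence M_0 = -106/21, M_1 = 86/21, M_2 = -152/21, M_3 = 202/21.
On [0, 1], S(t) = 1 + 2·t - 53/21·t² + 32/21·t³.
With t = 1/3: S(1/3) = 818/567.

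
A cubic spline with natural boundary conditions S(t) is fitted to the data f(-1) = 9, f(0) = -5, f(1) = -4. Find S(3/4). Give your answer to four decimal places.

-5.1289

Let σ_i = S''(x_i). Step sizes h_i = 1, 1; slopes of the chords Δ_i = (y_(i+1) - y_i)/h_i = -14, 1.
  1·σ_0 + 4·σ_1 + 1·σ_2 = 6(Δ_1 - Δ_0) = 90
Natural end conditions: σ_0 = σ_2 = 0.
Solving: σ_0 = 0, σ_1 = 45/2, σ_2 = 0.
On [0, 1], S(t) = -5 - 13/2·t + 45/4·t² - 15/4·t³.
With t = 3/4: S(3/4) = -1313/256.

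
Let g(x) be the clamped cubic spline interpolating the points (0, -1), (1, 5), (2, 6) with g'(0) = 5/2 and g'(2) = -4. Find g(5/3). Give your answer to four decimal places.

6.7500

Write M_i for g''(x_i). With h_i = 1, 1 and divided differences Δ_i = 6, 1, the continuity of g' gives the tridiagonal system
  1·M_0 + 4·M_1 + 1·M_2 = 6(Δ_1 - Δ_0) = -30
Clamped end conditions give two more equations: 2h_0·M_0 + h_0·M_1 = 6(Δ_0 - g'(0)) = 21 and h_1·M_1 + 2h_1·M_2 = 6(g'(2) - Δ_1) = -30.
Solving the tridiagonal system: M_0 = 59/4, M_1 = -17/2, M_2 = -43/4.
On [1, 2], g(x) = 5 + 45/8·(x - 1) - 17/4·(x - 1)² - 3/8·(x - 1)³.
With (x - 1) = 2/3: g(5/3) = 27/4.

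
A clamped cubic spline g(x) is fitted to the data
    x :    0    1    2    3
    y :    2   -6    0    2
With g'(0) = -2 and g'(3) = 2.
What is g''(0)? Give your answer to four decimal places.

-34.9333

With M_i denoting the second derivative at x_i, h_i = 1, 1, 1, and Δ_i = (y_(i+1) − y_i)/h_i = -8, 6, 2:
  1·M_0 + 4·M_1 + 1·M_2 = 6(Δ_1 - Δ_0) = 84
  1·M_1 + 4·M_2 + 1·M_3 = 6(Δ_2 - Δ_1) = -24
Clamped end conditions give two more equations: 2h_0·M_0 + h_0·M_1 = 6(Δ_0 - g'(0)) = -36 and h_2·M_2 + 2h_2·M_3 = 6(g'(3) - Δ_2) = 0.
Solving the tridiagonal system: M_0 = -524/15, M_1 = 508/15, M_2 = -248/15, M_3 = 124/15.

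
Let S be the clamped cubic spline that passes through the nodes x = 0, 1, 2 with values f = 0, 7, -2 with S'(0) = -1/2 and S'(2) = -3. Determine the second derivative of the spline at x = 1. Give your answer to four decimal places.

Write σ_i for S''(x_i). With h_i = 1, 1 and divided differences Δ_i = 7, -9, the continuity of S' gives the tridiagonal system
  1·σ_0 + 4·σ_1 + 1·σ_2 = 6(Δ_1 - Δ_0) = -96
Clamped end conditions give two more equations: 2h_0·σ_0 + h_0·σ_1 = 6(Δ_0 - S'(0)) = 45 and h_1·σ_1 + 2h_1·σ_2 = 6(S'(2) - Δ_1) = 36.
Hence σ_0 = 181/4, σ_1 = -91/2, σ_2 = 163/4.

-45.5000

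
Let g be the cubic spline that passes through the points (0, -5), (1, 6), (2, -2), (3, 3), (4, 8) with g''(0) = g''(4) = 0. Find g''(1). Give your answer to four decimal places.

Put σ_i = g'' at the i-th knot. Here h = (1, 1, 1, 1) and Δ = (11, -8, 5, 5), so the interior equations h_(i-1)·σ_(i-1) + 2(h_(i-1)+h_i)·σ_i + h_i·σ_(i+1) = 6(Δ_i − Δ_(i-1)) read
  1·σ_0 + 4·σ_1 + 1·σ_2 = 6(Δ_1 - Δ_0) = -114
  1·σ_1 + 4·σ_2 + 1·σ_3 = 6(Δ_2 - Δ_1) = 78
  1·σ_2 + 4·σ_3 + 1·σ_4 = 6(Δ_3 - Δ_2) = 0
Natural end conditions: σ_0 = σ_4 = 0.
Forward elimination and back-substitution give σ_0 = 0, σ_1 = -1011/28, σ_2 = 213/7, σ_3 = -213/28, σ_4 = 0.

-36.1071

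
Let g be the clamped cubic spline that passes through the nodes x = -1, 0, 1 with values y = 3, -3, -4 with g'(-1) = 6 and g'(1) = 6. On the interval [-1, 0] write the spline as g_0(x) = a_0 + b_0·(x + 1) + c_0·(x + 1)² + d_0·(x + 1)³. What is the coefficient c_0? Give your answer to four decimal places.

-21.7500

Put m_i = g'' at the i-th knot. Here h = (1, 1) and Δ = (-6, -1), so the interior equations h_(i-1)·m_(i-1) + 2(h_(i-1)+h_i)·m_i + h_i·m_(i+1) = 6(Δ_i − Δ_(i-1)) read
  1·m_0 + 4·m_1 + 1·m_2 = 6(Δ_1 - Δ_0) = 30
Clamped end conditions give two more equations: 2h_0·m_0 + h_0·m_1 = 6(Δ_0 - g'(-1)) = -72 and h_1·m_1 + 2h_1·m_2 = 6(g'(1) - Δ_1) = 42.
Hence m_0 = -87/2, m_1 = 15, m_2 = 27/2.
On [-1, 0], with g_0(x) = a_0 + b_0·(x + 1) + c_0·(x + 1)² + d_0·(x + 1)³: c_0 = m_0/2 = -87/4, d_0 = (m_1 - m_0)/(6h_0) = 39/4, b_0 = Δ_0 - h_0(2m_0 + m_1)/6 = 6.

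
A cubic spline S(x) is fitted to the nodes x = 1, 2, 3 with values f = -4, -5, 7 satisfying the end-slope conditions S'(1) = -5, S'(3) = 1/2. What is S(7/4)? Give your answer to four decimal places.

Put M_i = S'' at the i-th knot. Here h = (1, 1) and Δ = (-1, 12), so the interior equations h_(i-1)·M_(i-1) + 2(h_(i-1)+h_i)·M_i + h_i·M_(i+1) = 6(Δ_i − Δ_(i-1)) read
  1·M_0 + 4·M_1 + 1·M_2 = 6(Δ_1 - Δ_0) = 78
Clamped end conditions give two more equations: 2h_0·M_0 + h_0·M_1 = 6(Δ_0 - S'(1)) = 24 and h_1·M_1 + 2h_1·M_2 = 6(S'(3) - Δ_1) = -69.
Solving the tridiagonal system: M_0 = -19/4, M_1 = 67/2, M_2 = -205/4.
On [1, 2], S(x) = -4 - 5·(x - 1) - 19/8·(x - 1)² + 51/8·(x - 1)³.
With (x - 1) = 3/4: S(7/4) = -3275/512.

-6.3965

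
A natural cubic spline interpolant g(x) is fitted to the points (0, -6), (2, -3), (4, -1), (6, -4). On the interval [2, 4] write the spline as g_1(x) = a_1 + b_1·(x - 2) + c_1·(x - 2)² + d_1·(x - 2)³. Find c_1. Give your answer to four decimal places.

0.0500

Put M_i = g'' at the i-th knot. Here h = (2, 2, 2) and Δ = (3/2, 1, -3/2), so the interior equations h_(i-1)·M_(i-1) + 2(h_(i-1)+h_i)·M_i + h_i·M_(i+1) = 6(Δ_i − Δ_(i-1)) read
  2·M_0 + 8·M_1 + 2·M_2 = 6(Δ_1 - Δ_0) = -3
  2·M_1 + 8·M_2 + 2·M_3 = 6(Δ_2 - Δ_1) = -15
Natural end conditions: M_0 = M_3 = 0.
Solving: M_0 = 0, M_1 = 1/10, M_2 = -19/10, M_3 = 0.
On [2, 4], with g_1(x) = a_1 + b_1·(x - 2) + c_1·(x - 2)² + d_1·(x - 2)³: c_1 = M_1/2 = 1/20, d_1 = (M_2 - M_1)/(6h_1) = -1/6, b_1 = Δ_1 - h_1(2M_1 + M_2)/6 = 47/30.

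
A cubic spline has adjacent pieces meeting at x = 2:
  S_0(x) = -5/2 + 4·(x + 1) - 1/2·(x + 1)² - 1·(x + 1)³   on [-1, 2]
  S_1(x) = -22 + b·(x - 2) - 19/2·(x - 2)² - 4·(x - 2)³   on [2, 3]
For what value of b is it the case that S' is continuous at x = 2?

-26

S_0'(x) = 4 - 1·(x + 1) - 3·(x + 1)², so S_0'(2) = -26. On the right, S_1'(2) = b, so b = -26.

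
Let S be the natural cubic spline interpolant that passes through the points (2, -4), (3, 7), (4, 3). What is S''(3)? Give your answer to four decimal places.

Put m_i = S'' at the i-th knot. Here h = (1, 1) and Δ = (11, -4), so the interior equations h_(i-1)·m_(i-1) + 2(h_(i-1)+h_i)·m_i + h_i·m_(i+1) = 6(Δ_i − Δ_(i-1)) read
  1·m_0 + 4·m_1 + 1·m_2 = 6(Δ_1 - Δ_0) = -90
Natural end conditions: m_0 = m_2 = 0.
Hence m_0 = 0, m_1 = -45/2, m_2 = 0.

-22.5000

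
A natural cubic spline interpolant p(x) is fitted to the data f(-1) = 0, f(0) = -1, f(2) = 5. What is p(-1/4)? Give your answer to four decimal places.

Write σ_i for p''(x_i). With h_i = 1, 2 and divided differences Δ_i = -1, 3, the continuity of p' gives the tridiagonal system
  1·σ_0 + 6·σ_1 + 2·σ_2 = 6(Δ_1 - Δ_0) = 24
Natural end conditions: σ_0 = σ_2 = 0.
Solving the tridiagonal system: σ_0 = 0, σ_1 = 4, σ_2 = 0.
On [-1, 0], p(x) = 0 - 5/3·(x + 1) + 0·(x + 1)² + 2/3·(x + 1)³.
With (x + 1) = 3/4: p(-1/4) = -31/32.

-0.9688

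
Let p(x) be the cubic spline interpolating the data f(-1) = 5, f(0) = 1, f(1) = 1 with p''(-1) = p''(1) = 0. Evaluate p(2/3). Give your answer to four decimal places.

Put M_i = p'' at the i-th knot. Here h = (1, 1) and Δ = (-4, 0), so the interior equations h_(i-1)·M_(i-1) + 2(h_(i-1)+h_i)·M_i + h_i·M_(i+1) = 6(Δ_i − Δ_(i-1)) read
  1·M_0 + 4·M_1 + 1·M_2 = 6(Δ_1 - Δ_0) = 24
Natural end conditions: M_0 = M_2 = 0.
Solving the tridiagonal system: M_0 = 0, M_1 = 6, M_2 = 0.
On [0, 1], p(x) = 1 - 2·x + 3·x² - 1·x³.
With x = 2/3: p(2/3) = 19/27.

0.7037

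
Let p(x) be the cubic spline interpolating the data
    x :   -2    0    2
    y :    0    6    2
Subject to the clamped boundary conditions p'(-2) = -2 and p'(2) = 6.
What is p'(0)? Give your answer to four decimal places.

-0.2500

Write σ_i for p''(x_i). With h_i = 2, 2 and divided differences Δ_i = 3, -2, the continuity of p' gives the tridiagonal system
  2·σ_0 + 8·σ_1 + 2·σ_2 = 6(Δ_1 - Δ_0) = -30
Clamped end conditions give two more equations: 2h_0·σ_0 + h_0·σ_1 = 6(Δ_0 - p'(-2)) = 30 and h_1·σ_1 + 2h_1·σ_2 = 6(p'(2) - Δ_1) = 48.
Solving the tridiagonal system: σ_0 = 53/4, σ_1 = -23/2, σ_2 = 71/4.
On [0, 2], p'(x) = b_1 + 2c_1·x + 3d_1·x² with b_1 = Δ_1 - h_1(2σ_1 + σ_2)/6 = -1/4, c_1 = σ_1/2 = -23/4, d_1 = (σ_2 - σ_1)/(6h_1) = 39/16. So p'(0) = -1/4.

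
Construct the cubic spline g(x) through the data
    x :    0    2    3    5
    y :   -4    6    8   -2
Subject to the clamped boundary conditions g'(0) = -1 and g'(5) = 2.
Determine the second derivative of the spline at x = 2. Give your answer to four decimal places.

-4.8750

Write M_i for g''(x_i). With h_i = 2, 1, 2 and divided differences Δ_i = 5, 2, -5, the continuity of g' gives the tridiagonal system
  2·M_0 + 6·M_1 + 1·M_2 = 6(Δ_1 - Δ_0) = -18
  1·M_1 + 6·M_2 + 2·M_3 = 6(Δ_2 - Δ_1) = -42
Clamped end conditions give two more equations: 2h_0·M_0 + h_0·M_1 = 6(Δ_0 - g'(0)) = 36 and h_2·M_2 + 2h_2·M_3 = 6(g'(5) - Δ_2) = 42.
Forward elimination and back-substitution give M_0 = 183/16, M_1 = -39/8, M_2 = -93/8, M_3 = 261/16.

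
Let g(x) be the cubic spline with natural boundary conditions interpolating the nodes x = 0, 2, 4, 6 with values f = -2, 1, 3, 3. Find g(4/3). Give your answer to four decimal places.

0.0494

Put σ_i = g'' at the i-th knot. Here h = (2, 2, 2) and Δ = (3/2, 1, 0), so the interior equations h_(i-1)·σ_(i-1) + 2(h_(i-1)+h_i)·σ_i + h_i·σ_(i+1) = 6(Δ_i − Δ_(i-1)) read
  2·σ_0 + 8·σ_1 + 2·σ_2 = 6(Δ_1 - Δ_0) = -3
  2·σ_1 + 8·σ_2 + 2·σ_3 = 6(Δ_2 - Δ_1) = -6
Natural end conditions: σ_0 = σ_3 = 0.
Solving: σ_0 = 0, σ_1 = -1/5, σ_2 = -7/10, σ_3 = 0.
On [0, 2], g(x) = -2 + 47/30·x + 0·x² - 1/60·x³.
With x = 4/3: g(4/3) = 4/81.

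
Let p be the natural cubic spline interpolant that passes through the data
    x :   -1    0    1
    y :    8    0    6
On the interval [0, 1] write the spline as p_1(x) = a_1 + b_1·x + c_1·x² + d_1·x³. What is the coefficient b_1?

Write M_i for p''(x_i). With h_i = 1, 1 and divided differences Δ_i = -8, 6, the continuity of p' gives the tridiagonal system
  1·M_0 + 4·M_1 + 1·M_2 = 6(Δ_1 - Δ_0) = 84
Natural end conditions: M_0 = M_2 = 0.
Hence M_0 = 0, M_1 = 21, M_2 = 0.
On [0, 1], with p_1(x) = a_1 + b_1·x + c_1·x² + d_1·x³: c_1 = M_1/2 = 21/2, d_1 = (M_2 - M_1)/(6h_1) = -7/2, b_1 = Δ_1 - h_1(2M_1 + M_2)/6 = -1.

-1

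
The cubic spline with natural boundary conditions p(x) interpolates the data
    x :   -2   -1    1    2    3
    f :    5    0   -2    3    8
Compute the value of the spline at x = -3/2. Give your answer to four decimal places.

2.3648

With M_i denoting the second derivative at x_i, h_i = 1, 2, 1, 1, and Δ_i = (y_(i+1) − y_i)/h_i = -5, -1, 5, 5:
  1·M_0 + 6·M_1 + 2·M_2 = 6(Δ_1 - Δ_0) = 24
  2·M_1 + 6·M_2 + 1·M_3 = 6(Δ_2 - Δ_1) = 36
  1·M_2 + 4·M_3 + 1·M_4 = 6(Δ_3 - Δ_2) = 0
Natural end conditions: M_0 = M_4 = 0.
Solving: M_0 = 0, M_1 = 132/61, M_2 = 336/61, M_3 = -84/61, M_4 = 0.
On [-2, -1], p(x) = 5 - 327/61·(x + 2) + 0·(x + 2)² + 22/61·(x + 2)³.
With (x + 2) = 1/2: p(-3/2) = 577/244.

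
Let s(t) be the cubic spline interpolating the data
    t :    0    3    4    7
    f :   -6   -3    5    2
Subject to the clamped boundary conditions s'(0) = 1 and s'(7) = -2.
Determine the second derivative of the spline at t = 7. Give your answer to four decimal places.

Put M_i = s'' at the i-th knot. Here h = (3, 1, 3) and Δ = (1, 8, -1), so the interior equations h_(i-1)·M_(i-1) + 2(h_(i-1)+h_i)·M_i + h_i·M_(i+1) = 6(Δ_i − Δ_(i-1)) read
  3·M_0 + 8·M_1 + 1·M_2 = 6(Δ_1 - Δ_0) = 42
  1·M_1 + 8·M_2 + 3·M_3 = 6(Δ_2 - Δ_1) = -54
Clamped end conditions give two more equations: 2h_0·M_0 + h_0·M_1 = 6(Δ_0 - s'(0)) = 0 and h_2·M_2 + 2h_2·M_3 = 6(s'(7) - Δ_2) = -6.
Solving the tridiagonal system: M_0 = -216/55, M_1 = 432/55, M_2 = -498/55, M_3 = 194/55.

3.5273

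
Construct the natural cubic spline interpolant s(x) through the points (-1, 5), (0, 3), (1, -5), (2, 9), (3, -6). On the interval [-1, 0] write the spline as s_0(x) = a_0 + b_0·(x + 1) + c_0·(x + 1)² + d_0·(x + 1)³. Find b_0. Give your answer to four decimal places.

Let m_i = s''(x_i). Step sizes h_i = 1, 1, 1, 1; slopes of the chords Δ_i = (y_(i+1) - y_i)/h_i = -2, -8, 14, -15.
  1·m_0 + 4·m_1 + 1·m_2 = 6(Δ_1 - Δ_0) = -36
  1·m_1 + 4·m_2 + 1·m_3 = 6(Δ_2 - Δ_1) = 132
  1·m_2 + 4·m_3 + 1·m_4 = 6(Δ_3 - Δ_2) = -174
Natural end conditions: m_0 = m_4 = 0.
Solving: m_0 = 0, m_1 = -621/28, m_2 = 369/7, m_3 = -1587/28, m_4 = 0.
On [-1, 0], with s_0(x) = a_0 + b_0·(x + 1) + c_0·(x + 1)² + d_0·(x + 1)³: c_0 = m_0/2 = 0, d_0 = (m_1 - m_0)/(6h_0) = -207/56, b_0 = Δ_0 - h_0(2m_0 + m_1)/6 = 95/56.

1.6964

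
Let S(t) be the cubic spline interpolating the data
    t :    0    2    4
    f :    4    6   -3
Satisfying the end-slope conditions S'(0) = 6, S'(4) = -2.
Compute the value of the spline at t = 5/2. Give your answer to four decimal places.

Put σ_i = S'' at the i-th knot. Here h = (2, 2) and Δ = (1, -9/2), so the interior equations h_(i-1)·σ_(i-1) + 2(h_(i-1)+h_i)·σ_i + h_i·σ_(i+1) = 6(Δ_i − Δ_(i-1)) read
  2·σ_0 + 8·σ_1 + 2·σ_2 = 6(Δ_1 - Δ_0) = -33
Clamped end conditions give two more equations: 2h_0·σ_0 + h_0·σ_1 = 6(Δ_0 - S'(0)) = -30 and h_1·σ_1 + 2h_1·σ_2 = 6(S'(4) - Δ_1) = 15.
Solving the tridiagonal system: σ_0 = -43/8, σ_1 = -17/4, σ_2 = 47/8.
On [2, 4], S(t) = 6 - 29/8·(t - 2) - 17/8·(t - 2)² + 27/32·(t - 2)³.
With (t - 2) = 1/2: S(5/2) = 963/256.

3.7617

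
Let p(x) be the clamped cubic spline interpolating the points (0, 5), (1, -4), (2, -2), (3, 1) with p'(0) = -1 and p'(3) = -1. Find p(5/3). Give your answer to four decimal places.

Write σ_i for p''(x_i). With h_i = 1, 1, 1 and divided differences Δ_i = -9, 2, 3, the continuity of p' gives the tridiagonal system
  1·σ_0 + 4·σ_1 + 1·σ_2 = 6(Δ_1 - Δ_0) = 66
  1·σ_1 + 4·σ_2 + 1·σ_3 = 6(Δ_2 - Δ_1) = 6
Clamped end conditions give two more equations: 2h_0·σ_0 + h_0·σ_1 = 6(Δ_0 - p'(0)) = -48 and h_2·σ_2 + 2h_2·σ_3 = 6(p'(3) - Δ_2) = -24.
Hence σ_0 = -186/5, σ_1 = 132/5, σ_2 = -12/5, σ_3 = -54/5.
On [1, 2], p(x) = -4 - 32/5·(x - 1) + 66/5·(x - 1)² - 24/5·(x - 1)³.
With (x - 1) = 2/3: p(5/3) = -172/45.

-3.8222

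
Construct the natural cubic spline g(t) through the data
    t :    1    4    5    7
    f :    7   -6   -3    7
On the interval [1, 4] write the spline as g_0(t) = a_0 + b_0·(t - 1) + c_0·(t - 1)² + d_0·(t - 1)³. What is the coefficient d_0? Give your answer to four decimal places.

0.2979

Let σ_i = g''(x_i). Step sizes h_i = 3, 1, 2; slopes of the chords Δ_i = (y_(i+1) - y_i)/h_i = -13/3, 3, 5.
  3·σ_0 + 8·σ_1 + 1·σ_2 = 6(Δ_1 - Δ_0) = 44
  1·σ_1 + 6·σ_2 + 2·σ_3 = 6(Δ_2 - Δ_1) = 12
Natural end conditions: σ_0 = σ_3 = 0.
Forward elimination and back-substitution give σ_0 = 0, σ_1 = 252/47, σ_2 = 52/47, σ_3 = 0.
On [1, 4], with g_0(t) = a_0 + b_0·(t - 1) + c_0·(t - 1)² + d_0·(t - 1)³: c_0 = σ_0/2 = 0, d_0 = (σ_1 - σ_0)/(6h_0) = 14/47, b_0 = Δ_0 - h_0(2σ_0 + σ_1)/6 = -989/141.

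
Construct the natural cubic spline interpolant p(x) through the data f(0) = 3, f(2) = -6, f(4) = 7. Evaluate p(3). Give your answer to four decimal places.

Put σ_i = p'' at the i-th knot. Here h = (2, 2) and Δ = (-9/2, 13/2), so the interior equations h_(i-1)·σ_(i-1) + 2(h_(i-1)+h_i)·σ_i + h_i·σ_(i+1) = 6(Δ_i − Δ_(i-1)) read
  2·σ_0 + 8·σ_1 + 2·σ_2 = 6(Δ_1 - Δ_0) = 66
Natural end conditions: σ_0 = σ_2 = 0.
Solving: σ_0 = 0, σ_1 = 33/4, σ_2 = 0.
On [2, 4], p(x) = -6 + 1·(x - 2) + 33/8·(x - 2)² - 11/16·(x - 2)³.
With (x - 2) = 1: p(3) = -25/16.

-1.5625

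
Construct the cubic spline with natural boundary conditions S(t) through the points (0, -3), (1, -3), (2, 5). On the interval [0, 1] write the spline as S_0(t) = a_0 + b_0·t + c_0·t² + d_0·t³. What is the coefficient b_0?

-2

Put m_i = S'' at the i-th knot. Here h = (1, 1) and Δ = (0, 8), so the interior equations h_(i-1)·m_(i-1) + 2(h_(i-1)+h_i)·m_i + h_i·m_(i+1) = 6(Δ_i − Δ_(i-1)) read
  1·m_0 + 4·m_1 + 1·m_2 = 6(Δ_1 - Δ_0) = 48
Natural end conditions: m_0 = m_2 = 0.
Forward elimination and back-substitution give m_0 = 0, m_1 = 12, m_2 = 0.
On [0, 1], with S_0(t) = a_0 + b_0·t + c_0·t² + d_0·t³: c_0 = m_0/2 = 0, d_0 = (m_1 - m_0)/(6h_0) = 2, b_0 = Δ_0 - h_0(2m_0 + m_1)/6 = -2.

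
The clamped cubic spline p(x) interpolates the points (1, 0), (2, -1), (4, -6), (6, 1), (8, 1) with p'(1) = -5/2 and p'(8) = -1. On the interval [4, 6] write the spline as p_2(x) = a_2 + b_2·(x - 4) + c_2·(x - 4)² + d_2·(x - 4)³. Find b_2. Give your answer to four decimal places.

0.4302

Put m_i = p'' at the i-th knot. Here h = (1, 2, 2, 2) and Δ = (-1, -5/2, 7/2, 0), so the interior equations h_(i-1)·m_(i-1) + 2(h_(i-1)+h_i)·m_i + h_i·m_(i+1) = 6(Δ_i − Δ_(i-1)) read
  1·m_0 + 6·m_1 + 2·m_2 = 6(Δ_1 - Δ_0) = -9
  2·m_1 + 8·m_2 + 2·m_3 = 6(Δ_2 - Δ_1) = 36
  2·m_2 + 8·m_3 + 2·m_4 = 6(Δ_3 - Δ_2) = -21
Clamped end conditions give two more equations: 2h_0·m_0 + h_0·m_1 = 6(Δ_0 - p'(1)) = 9 and h_3·m_3 + 2h_3·m_4 = 6(p'(8) - Δ_3) = -6.
Solving the tridiagonal system: m_0 = 300/43, m_1 = -213/43, m_2 = 591/86, m_3 = -195/43, m_4 = 33/43.
On [4, 6], with p_2(x) = a_2 + b_2·(x - 4) + c_2·(x - 4)² + d_2·(x - 4)³: c_2 = m_2/2 = 591/172, d_2 = (m_3 - m_2)/(6h_2) = -327/344, b_2 = Δ_2 - h_2(2m_2 + m_3)/6 = 37/86.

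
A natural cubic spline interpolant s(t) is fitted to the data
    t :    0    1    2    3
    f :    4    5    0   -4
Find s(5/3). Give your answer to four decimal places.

1.9136

Write M_i for s''(x_i). With h_i = 1, 1, 1 and divided differences Δ_i = 1, -5, -4, the continuity of s' gives the tridiagonal system
  1·M_0 + 4·M_1 + 1·M_2 = 6(Δ_1 - Δ_0) = -36
  1·M_1 + 4·M_2 + 1·M_3 = 6(Δ_2 - Δ_1) = 6
Natural end conditions: M_0 = M_3 = 0.
Solving: M_0 = 0, M_1 = -10, M_2 = 4, M_3 = 0.
On [1, 2], s(t) = 5 - 7/3·(t - 1) - 5·(t - 1)² + 7/3·(t - 1)³.
With (t - 1) = 2/3: s(5/3) = 155/81.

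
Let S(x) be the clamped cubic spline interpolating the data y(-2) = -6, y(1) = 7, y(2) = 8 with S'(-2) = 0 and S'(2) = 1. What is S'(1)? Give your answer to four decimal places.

Write m_i for S''(x_i). With h_i = 3, 1 and divided differences Δ_i = 13/3, 1, the continuity of S' gives the tridiagonal system
  3·m_0 + 8·m_1 + 1·m_2 = 6(Δ_1 - Δ_0) = -20
Clamped end conditions give two more equations: 2h_0·m_0 + h_0·m_1 = 6(Δ_0 - S'(-2)) = 26 and h_1·m_1 + 2h_1·m_2 = 6(S'(2) - Δ_1) = 0.
Forward elimination and back-substitution give m_0 = 85/12, m_1 = -11/2, m_2 = 11/4.
On [1, 2], S'(x) = b_1 + 2c_1·(x - 1) + 3d_1·(x - 1)² with b_1 = Δ_1 - h_1(2m_1 + m_2)/6 = 19/8, c_1 = m_1/2 = -11/4, d_1 = (m_2 - m_1)/(6h_1) = 11/8. So S'(1) = 19/8.

2.3750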